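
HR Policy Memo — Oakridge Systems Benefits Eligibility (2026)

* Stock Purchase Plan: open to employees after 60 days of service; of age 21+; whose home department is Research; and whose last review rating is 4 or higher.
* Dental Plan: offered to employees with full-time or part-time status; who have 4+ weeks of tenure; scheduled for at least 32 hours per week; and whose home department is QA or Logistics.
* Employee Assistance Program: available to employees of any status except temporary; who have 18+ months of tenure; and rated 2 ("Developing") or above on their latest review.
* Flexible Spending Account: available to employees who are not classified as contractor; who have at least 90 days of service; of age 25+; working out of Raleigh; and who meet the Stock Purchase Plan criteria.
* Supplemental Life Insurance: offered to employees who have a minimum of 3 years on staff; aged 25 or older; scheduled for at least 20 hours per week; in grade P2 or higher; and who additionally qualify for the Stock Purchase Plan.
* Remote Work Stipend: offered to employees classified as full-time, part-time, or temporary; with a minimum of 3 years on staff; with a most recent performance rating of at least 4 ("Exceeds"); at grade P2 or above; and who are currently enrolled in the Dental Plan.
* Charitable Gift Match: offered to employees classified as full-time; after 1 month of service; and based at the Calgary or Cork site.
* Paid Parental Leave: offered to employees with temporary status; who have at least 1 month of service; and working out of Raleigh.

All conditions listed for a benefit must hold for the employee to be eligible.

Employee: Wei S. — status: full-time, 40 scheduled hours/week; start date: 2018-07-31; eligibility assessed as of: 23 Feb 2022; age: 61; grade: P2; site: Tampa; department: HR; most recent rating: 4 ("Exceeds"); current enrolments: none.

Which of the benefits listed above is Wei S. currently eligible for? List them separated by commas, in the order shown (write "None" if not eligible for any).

Employee Assistance Program

Service from 2018-07-31 to 23 Feb 2022: 1303 days.
Stock Purchase Plan — service 1303 days ≥ 60 days ✓; age 61 ≥ 21 ✓; dept HR ✗ → not eligible.
Dental Plan — status full-time ✓; service 1303 days ≥ 4 weeks (≈28 days) ✓; 40 hrs/wk ≥ 32 ✓; dept HR ✗ → not eligible.
Employee Assistance Program — status full-time ✓ (not excluded); service 1303 days ≥ 18 months (≈540 days) ✓; rating 4 ≥ 2 ✓ → eligible.
Flexible Spending Account — status full-time ✓ (not excluded); service 1303 days ≥ 90 days ✓; age 61 ≥ 25 ✓; site Tampa ✗ (not Raleigh) → not eligible.
Supplemental Life Insurance — service 1303 days ≥ 3 years (≈1095 days) ✓; age 61 ≥ 25 ✓; 40 hrs/wk ≥ 20 ✓; grade P2 ≥ P2 ✓; not eligible for Stock Purchase Plan ✗ → not eligible.
Remote Work Stipend — status full-time ✓; service 1303 days ≥ 3 years (≈1095 days) ✓; rating 4 ≥ 4 ✓; grade P2 ≥ P2 ✓; not enrolled in Dental Plan ✗ → not eligible.
Charitable Gift Match — status full-time ✓; service 1303 days ≥ 1 month (≈30 days) ✓; site Tampa ✗ (not Calgary or Cork) → not eligible.
Paid Parental Leave — status full-time ✗ (requires temporary) → not eligible.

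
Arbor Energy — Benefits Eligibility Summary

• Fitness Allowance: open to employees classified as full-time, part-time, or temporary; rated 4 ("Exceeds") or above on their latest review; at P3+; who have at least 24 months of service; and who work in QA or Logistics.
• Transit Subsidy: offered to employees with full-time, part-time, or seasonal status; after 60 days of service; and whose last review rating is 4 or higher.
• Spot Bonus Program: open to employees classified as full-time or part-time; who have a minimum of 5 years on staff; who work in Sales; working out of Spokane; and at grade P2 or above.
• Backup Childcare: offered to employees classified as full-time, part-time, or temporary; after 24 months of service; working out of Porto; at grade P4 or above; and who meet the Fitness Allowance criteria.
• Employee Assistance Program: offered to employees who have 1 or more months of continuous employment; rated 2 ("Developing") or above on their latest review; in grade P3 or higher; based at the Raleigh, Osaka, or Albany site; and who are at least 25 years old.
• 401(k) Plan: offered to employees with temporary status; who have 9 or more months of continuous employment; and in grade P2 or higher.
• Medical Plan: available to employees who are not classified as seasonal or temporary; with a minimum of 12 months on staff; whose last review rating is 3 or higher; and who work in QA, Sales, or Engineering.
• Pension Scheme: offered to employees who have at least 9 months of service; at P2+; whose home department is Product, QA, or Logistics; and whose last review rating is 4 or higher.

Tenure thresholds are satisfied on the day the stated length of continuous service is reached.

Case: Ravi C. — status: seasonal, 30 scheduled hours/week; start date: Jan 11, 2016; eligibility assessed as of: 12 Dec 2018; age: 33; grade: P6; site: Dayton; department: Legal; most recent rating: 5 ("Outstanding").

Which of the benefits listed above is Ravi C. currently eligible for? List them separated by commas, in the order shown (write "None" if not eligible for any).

Transit Subsidy

Service from Jan 11, 2016 to 12 Dec 2018: 1066 days.
Fitness Allowance — status seasonal ✗ (requires full-time, part-time, or temporary) → not eligible.
Transit Subsidy — status seasonal ✓; service 1066 days ≥ 60 days ✓; rating 5 ≥ 4 ✓ → eligible.
Spot Bonus Program — status seasonal ✗ (requires full-time or part-time) → not eligible.
Backup Childcare — status seasonal ✗ (requires full-time, part-time, or temporary) → not eligible.
Employee Assistance Program — service 1066 days ≥ 1 month (≈30 days) ✓; rating 5 ≥ 2 ✓; grade P6 ≥ P3 ✓; site Dayton ✗ (not Raleigh, Osaka, or Albany) → not eligible.
401(k) Plan — status seasonal ✗ (requires temporary) → not eligible.
Medical Plan — status seasonal ✗ (excluded) → not eligible.
Pension Scheme — service 1066 days ≥ 9 months (≈270 days) ✓; grade P6 ≥ P2 ✓; dept Legal ✗ → not eligible.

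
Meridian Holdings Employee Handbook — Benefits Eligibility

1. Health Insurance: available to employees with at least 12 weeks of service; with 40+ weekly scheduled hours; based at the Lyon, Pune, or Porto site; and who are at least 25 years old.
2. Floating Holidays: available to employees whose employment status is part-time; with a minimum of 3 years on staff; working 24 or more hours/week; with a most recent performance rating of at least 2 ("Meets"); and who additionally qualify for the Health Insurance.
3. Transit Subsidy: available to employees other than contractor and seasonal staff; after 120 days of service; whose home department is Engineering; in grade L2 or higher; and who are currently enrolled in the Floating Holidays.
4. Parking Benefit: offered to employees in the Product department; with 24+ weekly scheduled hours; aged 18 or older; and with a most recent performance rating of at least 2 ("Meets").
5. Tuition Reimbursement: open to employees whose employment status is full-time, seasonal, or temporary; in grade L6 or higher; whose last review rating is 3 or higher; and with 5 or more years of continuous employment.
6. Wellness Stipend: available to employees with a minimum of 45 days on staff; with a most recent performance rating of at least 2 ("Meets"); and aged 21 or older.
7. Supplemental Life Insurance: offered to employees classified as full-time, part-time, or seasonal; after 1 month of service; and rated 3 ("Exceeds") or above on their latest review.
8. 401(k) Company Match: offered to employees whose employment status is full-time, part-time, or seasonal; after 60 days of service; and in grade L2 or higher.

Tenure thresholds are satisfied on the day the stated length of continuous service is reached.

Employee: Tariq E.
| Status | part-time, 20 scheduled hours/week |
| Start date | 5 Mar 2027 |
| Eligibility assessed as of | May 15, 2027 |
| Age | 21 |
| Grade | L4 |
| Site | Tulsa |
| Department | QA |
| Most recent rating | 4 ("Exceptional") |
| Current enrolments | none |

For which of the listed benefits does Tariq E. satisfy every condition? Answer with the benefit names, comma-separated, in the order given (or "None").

Wellness Stipend, Supplemental Life Insurance, 401(k) Company Match

Service from 5 Mar 2027 to May 15, 2027: 71 days.
Health Insurance — service 71 days < 12 weeks (≈84 days) ✗ → not eligible.
Floating Holidays — status part-time ✓; service 71 days < 3 years (≈1095 days) ✗ → not eligible.
Transit Subsidy — status part-time ✓ (not excluded); service 71 days < 120 days ✗ → not eligible.
Parking Benefit — dept QA ✗ → not eligible.
Tuition Reimbursement — status part-time ✗ (requires full-time, seasonal, or temporary) → not eligible.
Wellness Stipend — service 71 days ≥ 45 days ✓; rating 4 ≥ 2 ✓; age 21 ≥ 21 ✓ → eligible.
Supplemental Life Insurance — status part-time ✓; service 71 days ≥ 1 month (≈30 days) ✓; rating 4 ≥ 3 ✓ → eligible.
401(k) Company Match — status part-time ✓; service 71 days ≥ 60 days ✓; grade L4 ≥ L2 ✓ → eligible.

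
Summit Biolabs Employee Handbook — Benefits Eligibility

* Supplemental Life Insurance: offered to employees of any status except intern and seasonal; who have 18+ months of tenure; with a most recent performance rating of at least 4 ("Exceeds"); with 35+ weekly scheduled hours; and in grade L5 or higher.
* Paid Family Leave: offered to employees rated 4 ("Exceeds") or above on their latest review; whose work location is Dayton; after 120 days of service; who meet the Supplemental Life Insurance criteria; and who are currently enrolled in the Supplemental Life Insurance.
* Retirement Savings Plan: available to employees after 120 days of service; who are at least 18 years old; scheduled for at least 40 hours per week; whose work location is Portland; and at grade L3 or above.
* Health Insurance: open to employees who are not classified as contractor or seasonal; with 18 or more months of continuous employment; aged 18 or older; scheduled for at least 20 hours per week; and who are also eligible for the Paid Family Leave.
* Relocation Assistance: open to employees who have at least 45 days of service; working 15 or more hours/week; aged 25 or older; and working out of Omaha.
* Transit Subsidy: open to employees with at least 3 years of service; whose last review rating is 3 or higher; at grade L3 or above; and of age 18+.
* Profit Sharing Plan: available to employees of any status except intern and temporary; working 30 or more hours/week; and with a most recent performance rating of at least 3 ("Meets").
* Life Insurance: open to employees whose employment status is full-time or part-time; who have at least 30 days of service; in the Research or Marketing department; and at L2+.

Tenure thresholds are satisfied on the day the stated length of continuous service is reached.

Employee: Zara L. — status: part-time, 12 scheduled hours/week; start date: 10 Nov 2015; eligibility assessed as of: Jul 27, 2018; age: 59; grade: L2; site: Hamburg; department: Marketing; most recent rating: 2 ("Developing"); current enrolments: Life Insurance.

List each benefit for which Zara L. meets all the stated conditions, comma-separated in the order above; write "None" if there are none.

Life Insurance

Service from 10 Nov 2015 to Jul 27, 2018: 990 days.
Supplemental Life Insurance — status part-time ✓ (not excluded); service 990 days ≥ 18 months (≈540 days) ✓; rating 2 < 4 ✗ → not eligible.
Paid Family Leave — rating 2 < 4 ✗ → not eligible.
Retirement Savings Plan — service 990 days ≥ 120 days ✓; age 59 ≥ 18 ✓; 12 hrs/wk < 40 ✗ → not eligible.
Health Insurance — status part-time ✓ (not excluded); service 990 days ≥ 18 months (≈540 days) ✓; age 59 ≥ 18 ✓; 12 hrs/wk < 20 ✗ → not eligible.
Relocation Assistance — service 990 days ≥ 45 days ✓; 12 hrs/wk < 15 ✗ → not eligible.
Transit Subsidy — service 990 days < 3 years (≈1095 days) ✗ → not eligible.
Profit Sharing Plan — status part-time ✓ (not excluded); 12 hrs/wk < 30 ✗ → not eligible.
Life Insurance — status part-time ✓; service 990 days ≥ 30 days ✓; dept Marketing ✓; grade L2 ≥ L2 ✓ → eligible.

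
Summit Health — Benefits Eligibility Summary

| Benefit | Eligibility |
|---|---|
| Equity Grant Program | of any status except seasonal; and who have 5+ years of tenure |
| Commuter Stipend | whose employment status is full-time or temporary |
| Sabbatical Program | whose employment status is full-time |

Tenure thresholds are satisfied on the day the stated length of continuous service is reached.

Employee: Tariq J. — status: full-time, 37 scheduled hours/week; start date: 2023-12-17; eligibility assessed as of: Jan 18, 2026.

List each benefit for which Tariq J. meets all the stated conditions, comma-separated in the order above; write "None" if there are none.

Commuter Stipend, Sabbatical Program

Service from 2023-12-17 to Jan 18, 2026: 763 days.
Equity Grant Program — status full-time ✓ (not excluded); service 763 days < 5 years (≈1825 days) ✗ → not eligible.
Commuter Stipend — status full-time ✓ → eligible.
Sabbatical Program — status full-time ✓ → eligible.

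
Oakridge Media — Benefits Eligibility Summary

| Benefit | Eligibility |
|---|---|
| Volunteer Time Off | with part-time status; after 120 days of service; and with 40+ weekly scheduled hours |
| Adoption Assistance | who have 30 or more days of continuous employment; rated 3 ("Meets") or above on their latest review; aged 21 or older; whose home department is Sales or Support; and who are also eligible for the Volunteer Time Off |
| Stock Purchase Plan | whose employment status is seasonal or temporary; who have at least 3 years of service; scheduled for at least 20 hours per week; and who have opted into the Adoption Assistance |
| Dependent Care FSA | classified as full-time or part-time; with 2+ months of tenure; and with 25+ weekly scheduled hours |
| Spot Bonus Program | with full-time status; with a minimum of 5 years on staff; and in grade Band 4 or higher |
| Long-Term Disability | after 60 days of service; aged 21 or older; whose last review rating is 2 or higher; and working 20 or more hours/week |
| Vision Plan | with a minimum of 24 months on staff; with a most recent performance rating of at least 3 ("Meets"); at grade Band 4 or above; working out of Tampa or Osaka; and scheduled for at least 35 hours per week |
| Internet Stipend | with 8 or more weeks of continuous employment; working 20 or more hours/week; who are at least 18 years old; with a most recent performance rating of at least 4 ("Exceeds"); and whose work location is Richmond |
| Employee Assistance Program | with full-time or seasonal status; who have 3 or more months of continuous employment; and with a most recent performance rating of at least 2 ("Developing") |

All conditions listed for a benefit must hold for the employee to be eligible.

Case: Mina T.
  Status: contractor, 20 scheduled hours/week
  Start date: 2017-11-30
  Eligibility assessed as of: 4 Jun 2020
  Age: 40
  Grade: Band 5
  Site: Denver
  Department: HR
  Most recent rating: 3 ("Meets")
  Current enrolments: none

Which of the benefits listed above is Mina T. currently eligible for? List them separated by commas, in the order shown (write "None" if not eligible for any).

Service from 2017-11-30 to 4 Jun 2020: 917 days.
Volunteer Time Off — status contractor ✗ (requires part-time) → not eligible.
Adoption Assistance — service 917 days ≥ 30 days ✓; rating 3 ≥ 3 ✓; age 40 ≥ 21 ✓; dept HR ✗ → not eligible.
Stock Purchase Plan — status contractor ✗ (requires seasonal or temporary) → not eligible.
Dependent Care FSA — status contractor ✗ (requires full-time or part-time) → not eligible.
Spot Bonus Program — status contractor ✗ (requires full-time) → not eligible.
Long-Term Disability — service 917 days ≥ 60 days ✓; age 40 ≥ 21 ✓; rating 3 ≥ 2 ✓; 20 hrs/wk ≥ 20 ✓ → eligible.
Vision Plan — service 917 days ≥ 24 months (≈720 days) ✓; rating 3 ≥ 3 ✓; grade Band 5 ≥ Band 4 ✓; site Denver ✗ (not Tampa or Osaka) → not eligible.
Internet Stipend — service 917 days ≥ 8 weeks (≈56 days) ✓; 20 hrs/wk ≥ 20 ✓; age 40 ≥ 18 ✓; rating 3 < 4 ✗ → not eligible.
Employee Assistance Program — status contractor ✗ (requires full-time or seasonal) → not eligible.

Long-Term Disability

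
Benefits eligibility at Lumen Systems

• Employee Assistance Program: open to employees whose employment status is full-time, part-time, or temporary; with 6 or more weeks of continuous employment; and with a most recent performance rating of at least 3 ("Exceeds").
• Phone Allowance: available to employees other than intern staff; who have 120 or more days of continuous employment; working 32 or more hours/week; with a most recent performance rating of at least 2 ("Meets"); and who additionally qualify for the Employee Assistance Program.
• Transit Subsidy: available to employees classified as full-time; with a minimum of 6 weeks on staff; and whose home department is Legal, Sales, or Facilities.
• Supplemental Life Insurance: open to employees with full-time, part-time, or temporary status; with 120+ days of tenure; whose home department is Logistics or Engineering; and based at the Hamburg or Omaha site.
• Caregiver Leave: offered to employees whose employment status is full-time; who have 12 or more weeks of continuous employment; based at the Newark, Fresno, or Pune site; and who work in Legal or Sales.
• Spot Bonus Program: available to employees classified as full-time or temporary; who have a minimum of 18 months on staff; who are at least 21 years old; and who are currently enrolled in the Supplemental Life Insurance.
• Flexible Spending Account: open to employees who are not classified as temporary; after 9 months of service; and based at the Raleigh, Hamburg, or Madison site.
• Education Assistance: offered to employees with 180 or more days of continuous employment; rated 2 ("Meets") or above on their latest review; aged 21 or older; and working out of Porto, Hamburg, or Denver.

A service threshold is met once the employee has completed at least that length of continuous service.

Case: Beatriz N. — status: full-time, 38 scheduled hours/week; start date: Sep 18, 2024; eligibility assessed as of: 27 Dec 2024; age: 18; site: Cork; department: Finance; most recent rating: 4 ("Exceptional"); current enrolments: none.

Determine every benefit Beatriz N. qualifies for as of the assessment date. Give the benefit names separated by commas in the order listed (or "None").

Employee Assistance Program

Service from Sep 18, 2024 to 27 Dec 2024: 100 days.
Employee Assistance Program — status full-time ✓; service 100 days ≥ 6 weeks (≈42 days) ✓; rating 4 ≥ 3 ✓ → eligible.
Phone Allowance — status full-time ✓ (not excluded); service 100 days < 120 days ✗ → not eligible.
Transit Subsidy — status full-time ✓; service 100 days ≥ 6 weeks (≈42 days) ✓; dept Finance ✗ → not eligible.
Supplemental Life Insurance — status full-time ✓; service 100 days < 120 days ✗ → not eligible.
Caregiver Leave — status full-time ✓; service 100 days ≥ 12 weeks (≈84 days) ✓; site Cork ✗ (not Newark, Fresno, or Pune) → not eligible.
Spot Bonus Program — status full-time ✓; service 100 days < 18 months (≈540 days) ✗ → not eligible.
Flexible Spending Account — status full-time ✓ (not excluded); service 100 days < 9 months (≈270 days) ✗ → not eligible.
Education Assistance — service 100 days < 180 days ✗ → not eligible.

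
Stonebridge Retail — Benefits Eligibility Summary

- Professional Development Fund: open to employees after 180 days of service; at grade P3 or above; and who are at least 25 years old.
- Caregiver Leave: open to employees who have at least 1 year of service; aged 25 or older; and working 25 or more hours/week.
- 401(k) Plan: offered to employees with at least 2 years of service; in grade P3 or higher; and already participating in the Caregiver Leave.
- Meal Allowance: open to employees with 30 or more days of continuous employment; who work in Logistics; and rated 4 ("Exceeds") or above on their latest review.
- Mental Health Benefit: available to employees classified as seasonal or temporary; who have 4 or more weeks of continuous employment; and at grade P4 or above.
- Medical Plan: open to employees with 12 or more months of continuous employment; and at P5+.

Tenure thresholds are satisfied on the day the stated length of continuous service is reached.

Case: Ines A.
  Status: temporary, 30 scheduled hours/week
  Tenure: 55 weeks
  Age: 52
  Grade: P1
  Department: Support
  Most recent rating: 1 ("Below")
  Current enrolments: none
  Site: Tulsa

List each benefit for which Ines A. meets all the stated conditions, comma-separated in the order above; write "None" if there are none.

Professional Development Fund — service 55 weeks ≥ 180 days ✓; grade P1 < P3 ✗ → not eligible.
Caregiver Leave — service 55 weeks ≥ 1 year (≈365 days) ✓; age 52 ≥ 25 ✓; 30 hrs/wk ≥ 25 ✓ → eligible.
401(k) Plan — service 55 weeks < 2 years (≈730 days) ✗ → not eligible.
Meal Allowance — service 55 weeks ≥ 30 days ✓; dept Support ✗ → not eligible.
Mental Health Benefit — status temporary ✓; service 55 weeks ≥ 4 weeks ✓; grade P1 < P4 ✗ → not eligible.
Medical Plan — service 55 weeks ≥ 12 months (≈360 days) ✓; grade P1 < P5 ✗ → not eligible.

Caregiver Leave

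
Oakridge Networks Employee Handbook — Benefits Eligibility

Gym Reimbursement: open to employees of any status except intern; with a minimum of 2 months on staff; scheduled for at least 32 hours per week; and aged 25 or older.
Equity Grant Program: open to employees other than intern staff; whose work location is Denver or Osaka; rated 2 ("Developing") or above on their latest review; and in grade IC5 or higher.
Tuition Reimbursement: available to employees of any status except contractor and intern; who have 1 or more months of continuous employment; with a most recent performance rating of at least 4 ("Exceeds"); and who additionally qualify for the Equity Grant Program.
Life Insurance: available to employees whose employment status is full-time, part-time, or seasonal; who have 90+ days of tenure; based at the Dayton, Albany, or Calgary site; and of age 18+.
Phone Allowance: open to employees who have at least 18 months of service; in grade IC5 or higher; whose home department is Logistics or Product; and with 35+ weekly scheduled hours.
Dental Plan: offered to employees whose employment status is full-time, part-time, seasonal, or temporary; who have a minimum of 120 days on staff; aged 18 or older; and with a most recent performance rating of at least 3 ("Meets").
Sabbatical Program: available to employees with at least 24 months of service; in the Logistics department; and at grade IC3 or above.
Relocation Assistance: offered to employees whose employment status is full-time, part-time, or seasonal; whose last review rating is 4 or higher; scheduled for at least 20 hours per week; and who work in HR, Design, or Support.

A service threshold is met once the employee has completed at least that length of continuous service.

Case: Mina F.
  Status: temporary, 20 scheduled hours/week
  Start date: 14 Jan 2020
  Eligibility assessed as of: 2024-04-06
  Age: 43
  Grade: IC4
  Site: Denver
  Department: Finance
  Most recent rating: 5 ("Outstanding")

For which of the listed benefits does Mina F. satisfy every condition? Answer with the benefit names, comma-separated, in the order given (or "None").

Dental Plan

Service from 14 Jan 2020 to 2024-04-06: 1544 days.
Gym Reimbursement — status temporary ✓ (not excluded); service 1544 days ≥ 2 months (≈60 days) ✓; 20 hrs/wk < 32 ✗ → not eligible.
Equity Grant Program — status temporary ✓ (not excluded); site Denver ✓; rating 5 ≥ 2 ✓; grade IC4 < IC5 ✗ → not eligible.
Tuition Reimbursement — status temporary ✓ (not excluded); service 1544 days ≥ 1 month (≈30 days) ✓; rating 5 ≥ 4 ✓; not eligible for Equity Grant Program ✗ → not eligible.
Life Insurance — status temporary ✗ (requires full-time, part-time, or seasonal) → not eligible.
Phone Allowance — service 1544 days ≥ 18 months (≈540 days) ✓; grade IC4 < IC5 ✗ → not eligible.
Dental Plan — status temporary ✓; service 1544 days ≥ 120 days ✓; age 43 ≥ 18 ✓; rating 5 ≥ 3 ✓ → eligible.
Sabbatical Program — service 1544 days ≥ 24 months (≈720 days) ✓; dept Finance ✗ → not eligible.
Relocation Assistance — status temporary ✗ (requires full-time, part-time, or seasonal) → not eligible.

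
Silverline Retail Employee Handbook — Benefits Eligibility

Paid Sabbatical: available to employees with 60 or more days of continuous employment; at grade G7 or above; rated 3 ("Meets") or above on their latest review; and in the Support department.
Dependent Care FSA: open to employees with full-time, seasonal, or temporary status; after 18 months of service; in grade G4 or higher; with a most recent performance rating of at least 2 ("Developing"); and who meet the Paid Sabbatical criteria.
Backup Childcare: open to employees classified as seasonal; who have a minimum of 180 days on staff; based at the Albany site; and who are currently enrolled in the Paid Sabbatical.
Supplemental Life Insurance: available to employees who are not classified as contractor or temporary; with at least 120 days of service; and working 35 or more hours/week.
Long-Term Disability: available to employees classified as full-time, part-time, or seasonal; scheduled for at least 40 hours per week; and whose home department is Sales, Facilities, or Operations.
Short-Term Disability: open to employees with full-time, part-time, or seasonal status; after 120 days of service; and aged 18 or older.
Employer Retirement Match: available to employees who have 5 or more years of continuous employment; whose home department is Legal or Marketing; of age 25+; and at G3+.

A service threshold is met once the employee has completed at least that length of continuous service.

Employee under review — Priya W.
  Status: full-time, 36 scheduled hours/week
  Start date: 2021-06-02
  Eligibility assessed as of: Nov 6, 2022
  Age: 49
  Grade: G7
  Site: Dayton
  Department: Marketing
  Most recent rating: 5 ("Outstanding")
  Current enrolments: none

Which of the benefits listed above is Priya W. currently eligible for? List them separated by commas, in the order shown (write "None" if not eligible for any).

Service from 2021-06-02 to Nov 6, 2022: 522 days.
Paid Sabbatical — service 522 days ≥ 60 days ✓; grade G7 ≥ G7 ✓; rating 5 ≥ 3 ✓; dept Marketing ✗ → not eligible.
Dependent Care FSA — status full-time ✓; service 522 days < 18 months (≈540 days) ✗ → not eligible.
Backup Childcare — status full-time ✗ (requires seasonal) → not eligible.
Supplemental Life Insurance — status full-time ✓ (not excluded); service 522 days ≥ 120 days ✓; 36 hrs/wk ≥ 35 ✓ → eligible.
Long-Term Disability — status full-time ✓; 36 hrs/wk < 40 ✗ → not eligible.
Short-Term Disability — status full-time ✓; service 522 days ≥ 120 days ✓; age 49 ≥ 18 ✓ → eligible.
Employer Retirement Match — service 522 days < 5 years (≈1825 days) ✗ → not eligible.

Supplemental Life Insurance, Short-Term Disability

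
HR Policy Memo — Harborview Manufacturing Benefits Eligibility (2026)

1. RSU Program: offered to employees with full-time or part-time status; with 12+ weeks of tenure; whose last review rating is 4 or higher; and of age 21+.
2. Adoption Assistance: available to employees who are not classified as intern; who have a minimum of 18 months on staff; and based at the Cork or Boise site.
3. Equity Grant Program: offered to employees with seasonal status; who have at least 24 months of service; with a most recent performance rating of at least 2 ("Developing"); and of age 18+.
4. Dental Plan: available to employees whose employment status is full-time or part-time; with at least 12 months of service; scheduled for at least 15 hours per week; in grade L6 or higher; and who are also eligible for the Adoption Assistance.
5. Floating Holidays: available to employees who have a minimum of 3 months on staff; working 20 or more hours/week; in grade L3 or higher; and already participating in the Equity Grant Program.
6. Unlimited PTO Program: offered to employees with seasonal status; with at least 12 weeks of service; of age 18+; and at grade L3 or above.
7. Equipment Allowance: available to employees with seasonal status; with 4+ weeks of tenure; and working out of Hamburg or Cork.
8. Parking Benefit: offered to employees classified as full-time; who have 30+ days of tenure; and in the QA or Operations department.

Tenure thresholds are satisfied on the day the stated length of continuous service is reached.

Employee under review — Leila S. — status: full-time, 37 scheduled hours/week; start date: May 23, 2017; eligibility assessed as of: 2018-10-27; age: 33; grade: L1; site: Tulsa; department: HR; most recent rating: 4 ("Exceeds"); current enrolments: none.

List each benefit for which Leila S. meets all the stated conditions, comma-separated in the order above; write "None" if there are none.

Service from May 23, 2017 to 2018-10-27: 522 days.
RSU Program — status full-time ✓; service 522 days ≥ 12 weeks (≈84 days) ✓; rating 4 ≥ 4 ✓; age 33 ≥ 21 ✓ → eligible.
Adoption Assistance — status full-time ✓ (not excluded); service 522 days < 18 months (≈540 days) ✗ → not eligible.
Equity Grant Program — status full-time ✗ (requires seasonal) → not eligible.
Dental Plan — status full-time ✓; service 522 days ≥ 12 months (≈360 days) ✓; 37 hrs/wk ≥ 15 ✓; grade L1 < L6 ✗ → not eligible.
Floating Holidays — service 522 days ≥ 3 months (≈90 days) ✓; 37 hrs/wk ≥ 20 ✓; grade L1 < L3 ✗ → not eligible.
Unlimited PTO Program — status full-time ✗ (requires seasonal) → not eligible.
Equipment Allowance — status full-time ✗ (requires seasonal) → not eligible.
Parking Benefit — status full-time ✓; service 522 days ≥ 30 days ✓; dept HR ✗ → not eligible.

RSU Program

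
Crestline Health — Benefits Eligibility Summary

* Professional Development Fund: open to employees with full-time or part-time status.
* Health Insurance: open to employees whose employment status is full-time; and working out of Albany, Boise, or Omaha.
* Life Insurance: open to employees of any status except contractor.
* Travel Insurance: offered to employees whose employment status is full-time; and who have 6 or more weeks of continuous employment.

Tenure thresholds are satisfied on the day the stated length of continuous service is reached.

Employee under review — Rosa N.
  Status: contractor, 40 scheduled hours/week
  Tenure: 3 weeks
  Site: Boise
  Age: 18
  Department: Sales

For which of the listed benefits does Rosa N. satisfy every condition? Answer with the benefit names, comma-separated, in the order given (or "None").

None

Professional Development Fund — status contractor ✗ (requires full-time or part-time) → not eligible.
Health Insurance — status contractor ✗ (requires full-time) → not eligible.
Life Insurance — status contractor ✗ (excluded) → not eligible.
Travel Insurance — status contractor ✗ (requires full-time) → not eligible.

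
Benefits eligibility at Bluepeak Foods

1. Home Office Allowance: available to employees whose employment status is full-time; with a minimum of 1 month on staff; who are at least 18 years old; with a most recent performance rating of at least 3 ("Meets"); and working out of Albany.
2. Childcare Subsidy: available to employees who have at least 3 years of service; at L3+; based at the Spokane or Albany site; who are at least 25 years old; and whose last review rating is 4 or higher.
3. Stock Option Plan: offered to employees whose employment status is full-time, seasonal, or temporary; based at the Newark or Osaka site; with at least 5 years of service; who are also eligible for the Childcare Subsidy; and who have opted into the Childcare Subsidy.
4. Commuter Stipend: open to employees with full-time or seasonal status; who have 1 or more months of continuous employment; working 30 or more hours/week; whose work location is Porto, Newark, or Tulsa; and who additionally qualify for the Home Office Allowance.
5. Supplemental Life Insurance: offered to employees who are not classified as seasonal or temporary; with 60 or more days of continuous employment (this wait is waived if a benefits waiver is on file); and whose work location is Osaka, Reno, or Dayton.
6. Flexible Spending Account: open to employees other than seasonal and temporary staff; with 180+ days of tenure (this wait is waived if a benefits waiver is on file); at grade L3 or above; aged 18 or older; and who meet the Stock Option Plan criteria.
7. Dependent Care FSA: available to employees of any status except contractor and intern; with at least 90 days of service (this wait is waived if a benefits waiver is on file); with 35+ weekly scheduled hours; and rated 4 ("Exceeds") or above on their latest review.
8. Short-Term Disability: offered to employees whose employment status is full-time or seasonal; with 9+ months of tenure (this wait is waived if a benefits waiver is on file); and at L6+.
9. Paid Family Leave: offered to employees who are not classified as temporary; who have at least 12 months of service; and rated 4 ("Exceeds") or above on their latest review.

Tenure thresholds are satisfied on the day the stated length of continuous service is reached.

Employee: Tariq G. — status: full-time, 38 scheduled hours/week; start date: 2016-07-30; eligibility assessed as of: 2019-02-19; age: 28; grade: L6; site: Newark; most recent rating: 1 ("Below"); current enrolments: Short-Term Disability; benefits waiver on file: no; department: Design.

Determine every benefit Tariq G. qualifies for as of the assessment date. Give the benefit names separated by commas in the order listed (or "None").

Service from 2016-07-30 to 2019-02-19: 934 days.
Home Office Allowance — status full-time ✓; service 934 days ≥ 1 month (≈30 days) ✓; age 28 ≥ 18 ✓; rating 1 < 3 ✗ → not eligible.
Childcare Subsidy — service 934 days < 3 years (≈1095 days) ✗ → not eligible.
Stock Option Plan — status full-time ✓; site Newark ✓; service 934 days < 5 years (≈1825 days) ✗ → not eligible.
Commuter Stipend — status full-time ✓; service 934 days ≥ 1 month (≈30 days) ✓; 38 hrs/wk ≥ 30 ✓; site Newark ✓; not eligible for Home Office Allowance ✗ → not eligible.
Supplemental Life Insurance — status full-time ✓ (not excluded); no waiver, service 934 days ≥ 60 days ✓; site Newark ✗ (not Osaka, Reno, or Dayton) → not eligible.
Flexible Spending Account — status full-time ✓ (not excluded); no waiver, service 934 days ≥ 180 days ✓; grade L6 ≥ L3 ✓; age 28 ≥ 18 ✓; not eligible for Stock Option Plan ✗ → not eligible.
Dependent Care FSA — status full-time ✓ (not excluded); no waiver, service 934 days ≥ 90 days ✓; 38 hrs/wk ≥ 35 ✓; rating 1 < 4 ✗ → not eligible.
Short-Term Disability — status full-time ✓; no waiver, service 934 days ≥ 9 months (≈270 days) ✓; grade L6 ≥ L6 ✓ → eligible.
Paid Family Leave — status full-time ✓ (not excluded); service 934 days ≥ 12 months (≈360 days) ✓; rating 1 < 4 ✗ → not eligible.

Short-Term Disability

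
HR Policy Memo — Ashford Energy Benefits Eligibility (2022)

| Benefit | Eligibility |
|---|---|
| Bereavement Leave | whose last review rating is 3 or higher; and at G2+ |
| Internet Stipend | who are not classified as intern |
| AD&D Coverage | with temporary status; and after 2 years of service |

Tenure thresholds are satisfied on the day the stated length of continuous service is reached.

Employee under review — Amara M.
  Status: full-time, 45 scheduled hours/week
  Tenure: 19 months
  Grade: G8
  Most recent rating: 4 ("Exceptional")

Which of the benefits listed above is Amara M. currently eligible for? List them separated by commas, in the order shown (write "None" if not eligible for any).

Bereavement Leave — rating 4 ≥ 3 ✓; grade G8 ≥ G2 ✓ → eligible.
Internet Stipend — status full-time ✓ (not excluded) → eligible.
AD&D Coverage — status full-time ✗ (requires temporary) → not eligible.

Bereavement Leave, Internet Stipend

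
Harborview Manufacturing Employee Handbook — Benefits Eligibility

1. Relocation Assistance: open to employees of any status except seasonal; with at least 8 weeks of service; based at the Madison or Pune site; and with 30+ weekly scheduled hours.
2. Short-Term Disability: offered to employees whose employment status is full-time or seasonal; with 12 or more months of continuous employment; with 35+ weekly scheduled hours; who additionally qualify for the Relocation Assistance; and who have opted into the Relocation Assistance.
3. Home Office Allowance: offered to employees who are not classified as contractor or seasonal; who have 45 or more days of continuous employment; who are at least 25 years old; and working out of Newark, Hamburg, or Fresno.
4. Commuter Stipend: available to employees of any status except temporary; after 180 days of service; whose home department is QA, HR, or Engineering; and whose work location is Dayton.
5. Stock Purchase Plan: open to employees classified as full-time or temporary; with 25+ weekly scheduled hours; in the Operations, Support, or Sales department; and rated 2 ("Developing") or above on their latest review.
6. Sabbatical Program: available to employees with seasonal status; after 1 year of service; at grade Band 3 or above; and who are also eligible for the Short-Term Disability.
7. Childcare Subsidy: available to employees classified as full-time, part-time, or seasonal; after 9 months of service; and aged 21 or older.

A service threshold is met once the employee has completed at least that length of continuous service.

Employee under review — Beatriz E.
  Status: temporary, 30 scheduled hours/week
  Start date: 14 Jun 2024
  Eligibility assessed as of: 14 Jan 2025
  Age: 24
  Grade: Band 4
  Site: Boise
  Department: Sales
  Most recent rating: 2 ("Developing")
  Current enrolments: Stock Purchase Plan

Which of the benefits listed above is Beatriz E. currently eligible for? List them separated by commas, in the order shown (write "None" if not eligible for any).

Service from 14 Jun 2024 to 14 Jan 2025: 214 days.
Relocation Assistance — status temporary ✓ (not excluded); service 214 days ≥ 8 weeks (≈56 days) ✓; site Boise ✗ (not Madison or Pune) → not eligible.
Short-Term Disability — status temporary ✗ (requires full-time or seasonal) → not eligible.
Home Office Allowance — status temporary ✓ (not excluded); service 214 days ≥ 45 days ✓; age 24 < 25 ✗ → not eligible.
Commuter Stipend — status temporary ✗ (excluded) → not eligible.
Stock Purchase Plan — status temporary ✓; 30 hrs/wk ≥ 25 ✓; dept Sales ✓; rating 2 ≥ 2 ✓ → eligible.
Sabbatical Program — status temporary ✗ (requires seasonal) → not eligible.
Childcare Subsidy — status temporary ✗ (requires full-time, part-time, or seasonal) → not eligible.

Stock Purchase Plan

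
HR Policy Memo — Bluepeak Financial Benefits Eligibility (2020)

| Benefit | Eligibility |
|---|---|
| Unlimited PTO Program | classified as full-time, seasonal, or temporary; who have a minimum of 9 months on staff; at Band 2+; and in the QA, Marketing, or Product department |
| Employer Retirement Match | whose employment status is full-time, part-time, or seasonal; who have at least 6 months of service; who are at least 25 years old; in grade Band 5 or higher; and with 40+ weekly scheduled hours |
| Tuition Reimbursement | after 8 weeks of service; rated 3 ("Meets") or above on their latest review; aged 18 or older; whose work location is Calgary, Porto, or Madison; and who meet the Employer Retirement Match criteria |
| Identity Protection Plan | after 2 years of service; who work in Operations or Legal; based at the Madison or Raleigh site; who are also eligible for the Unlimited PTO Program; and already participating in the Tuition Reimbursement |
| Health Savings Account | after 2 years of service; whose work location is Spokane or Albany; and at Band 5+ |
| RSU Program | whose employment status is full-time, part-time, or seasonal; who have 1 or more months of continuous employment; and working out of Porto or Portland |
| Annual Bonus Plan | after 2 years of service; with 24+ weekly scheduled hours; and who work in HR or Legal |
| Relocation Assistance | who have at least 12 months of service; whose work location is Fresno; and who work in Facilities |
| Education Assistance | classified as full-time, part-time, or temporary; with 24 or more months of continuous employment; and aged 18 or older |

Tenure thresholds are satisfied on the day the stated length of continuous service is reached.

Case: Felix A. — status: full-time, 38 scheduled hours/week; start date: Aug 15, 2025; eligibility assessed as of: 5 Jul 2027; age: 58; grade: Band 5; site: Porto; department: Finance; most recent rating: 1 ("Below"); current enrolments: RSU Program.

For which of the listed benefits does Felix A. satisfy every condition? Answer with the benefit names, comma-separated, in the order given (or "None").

Service from Aug 15, 2025 to 5 Jul 2027: 689 days.
Unlimited PTO Program — status full-time ✓; service 689 days ≥ 9 months (≈270 days) ✓; grade Band 5 ≥ Band 2 ✓; dept Finance ✗ → not eligible.
Employer Retirement Match — status full-time ✓; service 689 days ≥ 6 months (≈180 days) ✓; age 58 ≥ 25 ✓; grade Band 5 ≥ Band 5 ✓; 38 hrs/wk < 40 ✗ → not eligible.
Tuition Reimbursement — service 689 days ≥ 8 weeks (≈56 days) ✓; rating 1 < 3 ✗ → not eligible.
Identity Protection Plan — service 689 days < 2 years (≈730 days) ✗ → not eligible.
Health Savings Account — service 689 days < 2 years (≈730 days) ✗ → not eligible.
RSU Program — status full-time ✓; service 689 days ≥ 1 month (≈30 days) ✓; site Porto ✓ → eligible.
Annual Bonus Plan — service 689 days < 2 years (≈730 days) ✗ → not eligible.
Relocation Assistance — service 689 days ≥ 12 months (≈360 days) ✓; site Porto ✗ (not Fresno) → not eligible.
Education Assistance — status full-time ✓; service 689 days < 24 months (≈720 days) ✗ → not eligible.

RSU Program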